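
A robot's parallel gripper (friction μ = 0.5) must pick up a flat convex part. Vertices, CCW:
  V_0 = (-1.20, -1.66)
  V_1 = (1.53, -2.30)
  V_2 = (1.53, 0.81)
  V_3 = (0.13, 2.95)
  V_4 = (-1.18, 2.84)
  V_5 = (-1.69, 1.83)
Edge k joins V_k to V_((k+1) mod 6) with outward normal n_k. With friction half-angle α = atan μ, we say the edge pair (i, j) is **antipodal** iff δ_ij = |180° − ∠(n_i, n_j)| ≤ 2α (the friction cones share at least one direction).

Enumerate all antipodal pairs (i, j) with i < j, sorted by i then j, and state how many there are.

count = 5; pairs: (0,2), (0,3), (1,4), (1,5), (2,5)

α = atan 0.5 = 26.57°;  2α = 53.13°
n_0 = (-0.2282, -0.9736)
n_1 = (+1.0000, -0.0000)
n_2 = (+0.8368, +0.5475)
n_3 = (-0.0837, +0.9965)
n_4 = (-0.8927, +0.4507)
n_5 = (-0.9903, -0.1390)
  (0,1): δ = 76.81°  ·
  (0,2): δ = 43.61°  ✓
  (0,3): δ = 17.99°  ✓
  (0,4): δ = 76.40°  ·
  (0,5): δ = 111.19°  ·
  (1,2): δ = 146.81°  ·
  (1,3): δ = 85.20°  ·
  (1,4): δ = 26.79°  ✓
  (1,5): δ = 7.99°  ✓
  (2,3): δ = 118.39°  ·
  (2,4): δ = 59.98°  ·
  (2,5): δ = 25.20°  ✓
  (3,4): δ = 121.59°  ·
  (3,5): δ = 86.81°  ·
  (4,5): δ = 145.22°  ·
antipodal pairs: 5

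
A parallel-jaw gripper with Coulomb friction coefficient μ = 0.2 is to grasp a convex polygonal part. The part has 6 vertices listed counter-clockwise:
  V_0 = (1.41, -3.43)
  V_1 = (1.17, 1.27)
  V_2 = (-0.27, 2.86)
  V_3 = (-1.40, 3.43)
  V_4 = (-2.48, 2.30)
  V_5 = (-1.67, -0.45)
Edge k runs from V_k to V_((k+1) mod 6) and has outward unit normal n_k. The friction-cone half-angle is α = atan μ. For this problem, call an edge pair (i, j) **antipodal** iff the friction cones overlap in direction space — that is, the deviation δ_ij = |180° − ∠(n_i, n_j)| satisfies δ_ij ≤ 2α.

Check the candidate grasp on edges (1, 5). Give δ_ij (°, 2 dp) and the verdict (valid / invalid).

α = atan 0.2 = 11.31°;  2α = 22.62°
edge 1: e_1 = (-1.44, +1.59);  n_1 = (+0.7412, +0.6713)
edge 5: e_5 = (+3.08, -2.98);  n_5 = (-0.6953, -0.7187)
∠(n_1, n_5) = 176.22°
δ = |180° − 176.22°| = 3.78°
3.78° ≤ 2α = 22.62°  →  valid

δ = 3.78°, valid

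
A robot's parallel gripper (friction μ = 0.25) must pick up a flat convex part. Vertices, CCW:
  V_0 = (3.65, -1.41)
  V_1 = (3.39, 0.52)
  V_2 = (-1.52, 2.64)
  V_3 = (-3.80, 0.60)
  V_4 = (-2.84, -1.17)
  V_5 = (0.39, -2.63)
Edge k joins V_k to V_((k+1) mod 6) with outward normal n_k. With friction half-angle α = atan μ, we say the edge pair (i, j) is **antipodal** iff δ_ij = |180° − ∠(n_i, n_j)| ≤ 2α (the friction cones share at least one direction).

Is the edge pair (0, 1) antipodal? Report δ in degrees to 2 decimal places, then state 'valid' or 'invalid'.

δ = 121.03°, invalid

α = atan 0.25 = 14.04°;  2α = 28.07°
edge 0: e_0 = (-0.26, +1.93);  n_0 = (+0.9910, +0.1335)
edge 1: e_1 = (-4.91, +2.12);  n_1 = (+0.3964, +0.9181)
∠(n_0, n_1) = 58.97°
δ = |180° − 58.97°| = 121.03°
121.03° > 2α = 28.07°  →  invalid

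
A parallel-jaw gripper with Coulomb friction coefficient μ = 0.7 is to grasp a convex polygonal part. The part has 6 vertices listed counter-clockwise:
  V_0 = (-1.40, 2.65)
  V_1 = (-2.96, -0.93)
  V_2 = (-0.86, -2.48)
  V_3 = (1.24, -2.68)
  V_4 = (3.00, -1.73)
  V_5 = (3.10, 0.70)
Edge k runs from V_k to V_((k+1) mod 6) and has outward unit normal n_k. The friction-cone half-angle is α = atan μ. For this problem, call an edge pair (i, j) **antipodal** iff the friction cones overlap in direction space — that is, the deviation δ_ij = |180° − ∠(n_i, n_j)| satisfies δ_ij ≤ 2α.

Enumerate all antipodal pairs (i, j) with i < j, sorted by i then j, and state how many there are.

count = 6; pairs: (0,3), (0,4), (1,4), (1,5), (2,5), (3,5)

α = atan 0.7 = 34.99°;  2α = 69.98°
n_0 = (-0.9167, +0.3995)
n_1 = (-0.5939, -0.8046)
n_2 = (-0.0948, -0.9955)
n_3 = (+0.4750, -0.8800)
n_4 = (+0.9992, -0.0411)
n_5 = (+0.3976, +0.9176)
  (0,1): δ = 102.89°  ·
  (0,2): δ = 71.89°  ·
  (0,3): δ = 38.10°  ✓
  (0,4): δ = 21.19°  ✓
  (0,5): δ = 90.12°  ·
  (1,2): δ = 149.01°  ·
  (1,3): δ = 115.21°  ·
  (1,4): δ = 55.93°  ✓
  (1,5): δ = 13.00°  ✓
  (2,3): δ = 146.20°  ·
  (2,4): δ = 86.92°  ·
  (2,5): δ = 17.99°  ✓
  (3,4): δ = 120.72°  ·
  (3,5): δ = 51.79°  ✓
  (4,5): δ = 111.07°  ·
antipodal pairs: 6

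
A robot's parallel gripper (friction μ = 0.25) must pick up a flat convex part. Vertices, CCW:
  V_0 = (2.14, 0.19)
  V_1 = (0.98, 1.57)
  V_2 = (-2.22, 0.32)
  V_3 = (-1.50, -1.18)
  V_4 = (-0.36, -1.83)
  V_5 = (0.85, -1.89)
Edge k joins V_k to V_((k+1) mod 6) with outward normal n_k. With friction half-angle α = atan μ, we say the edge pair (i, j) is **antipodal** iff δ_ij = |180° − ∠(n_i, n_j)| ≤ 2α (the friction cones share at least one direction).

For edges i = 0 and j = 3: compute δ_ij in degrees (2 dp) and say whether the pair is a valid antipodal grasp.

δ = 20.26°, valid

α = atan 0.25 = 14.04°;  2α = 28.07°
edge 0: e_0 = (-1.16, +1.38);  n_0 = (+0.7655, +0.6435)
edge 3: e_3 = (+1.14, -0.65);  n_3 = (-0.4953, -0.8687)
∠(n_0, n_3) = 159.74°
δ = |180° − 159.74°| = 20.26°
20.26° ≤ 2α = 28.07°  →  valid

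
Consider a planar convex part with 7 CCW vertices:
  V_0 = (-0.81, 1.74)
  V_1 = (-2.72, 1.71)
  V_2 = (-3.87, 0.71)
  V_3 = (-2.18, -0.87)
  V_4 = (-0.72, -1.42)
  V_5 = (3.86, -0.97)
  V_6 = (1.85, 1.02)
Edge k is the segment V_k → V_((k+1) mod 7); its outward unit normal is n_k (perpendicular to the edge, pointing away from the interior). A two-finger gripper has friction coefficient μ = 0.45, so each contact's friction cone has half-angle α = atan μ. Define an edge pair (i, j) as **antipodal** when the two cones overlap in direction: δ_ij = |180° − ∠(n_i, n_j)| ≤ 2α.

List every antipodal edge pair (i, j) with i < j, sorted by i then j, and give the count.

count = 9; pairs: (0,2), (0,3), (0,4), (1,4), (2,5), (2,6), (3,5), (3,6), (4,6)

α = atan 0.45 = 24.23°;  2α = 48.46°
n_0 = (-0.0157, +0.9999)
n_1 = (-0.6562, +0.7546)
n_2 = (-0.6829, -0.7305)
n_3 = (-0.3525, -0.9358)
n_4 = (+0.0978, -0.9952)
n_5 = (+0.7036, +0.7106)
n_6 = (+0.2613, +0.9653)
  (0,1): δ = 139.89°  ·
  (0,2): δ = 43.97°  ✓
  (0,3): δ = 21.54°  ✓
  (0,4): δ = 4.71°  ✓
  (0,5): δ = 134.39°  ·
  (0,6): δ = 163.95°  ·
  (1,2): δ = 84.08°  ·
  (1,3): δ = 61.65°  ·
  (1,4): δ = 35.40°  ✓
  (1,5): δ = 94.28°  ·
  (1,6): δ = 123.85°  ·
  (2,3): δ = 157.57°  ·
  (2,4): δ = 131.32°  ·
  (2,5): δ = 1.64°  ✓
  (2,6): δ = 27.93°  ✓
  (3,4): δ = 153.75°  ·
  (3,5): δ = 24.07°  ✓
  (3,6): δ = 5.50°  ✓
  (4,5): δ = 50.33°  ·
  (4,6): δ = 20.76°  ✓
  (5,6): δ = 150.43°  ·
antipodal pairs: 9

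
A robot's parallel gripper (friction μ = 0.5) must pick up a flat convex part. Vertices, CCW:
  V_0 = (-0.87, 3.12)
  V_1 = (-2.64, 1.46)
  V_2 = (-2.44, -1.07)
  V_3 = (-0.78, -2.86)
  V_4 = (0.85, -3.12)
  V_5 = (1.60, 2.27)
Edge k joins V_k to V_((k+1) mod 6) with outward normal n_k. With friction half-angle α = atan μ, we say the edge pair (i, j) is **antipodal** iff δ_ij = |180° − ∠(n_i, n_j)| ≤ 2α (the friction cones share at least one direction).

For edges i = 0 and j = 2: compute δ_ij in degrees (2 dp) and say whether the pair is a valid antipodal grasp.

α = atan 0.5 = 26.57°;  2α = 53.13°
edge 0: e_0 = (-1.77, -1.66);  n_0 = (-0.6841, +0.7294)
edge 2: e_2 = (+1.66, -1.79);  n_2 = (-0.7332, -0.6800)
∠(n_0, n_2) = 89.68°
δ = |180° − 89.68°| = 90.32°
90.32° > 2α = 53.13°  →  invalid

δ = 90.32°, invalid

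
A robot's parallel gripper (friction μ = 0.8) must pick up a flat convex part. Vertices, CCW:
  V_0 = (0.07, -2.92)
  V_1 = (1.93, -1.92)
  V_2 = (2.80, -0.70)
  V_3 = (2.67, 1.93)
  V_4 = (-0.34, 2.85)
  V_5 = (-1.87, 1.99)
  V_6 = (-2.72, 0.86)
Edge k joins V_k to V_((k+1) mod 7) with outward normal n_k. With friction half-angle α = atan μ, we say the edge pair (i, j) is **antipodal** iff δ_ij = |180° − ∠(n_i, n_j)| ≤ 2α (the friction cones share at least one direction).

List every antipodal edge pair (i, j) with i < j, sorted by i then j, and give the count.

α = atan 0.8 = 38.66°;  2α = 77.32°
n_0 = (+0.4735, -0.8808)
n_1 = (+0.8142, -0.5806)
n_2 = (+0.9988, +0.0494)
n_3 = (+0.2923, +0.9563)
n_4 = (-0.4900, +0.8717)
n_5 = (-0.7992, +0.6011)
n_6 = (-0.8046, -0.5939)
  (0,1): δ = 153.76°  ·
  (0,2): δ = 115.43°  ·
  (0,3): δ = 45.26°  ✓
  (0,4): δ = 1.08°  ✓
  (0,5): δ = 24.79°  ✓
  (0,6): δ = 98.17°  ·
  (1,2): δ = 141.68°  ·
  (1,3): δ = 71.50°  ✓
  (1,4): δ = 25.17°  ✓
  (1,5): δ = 1.46°  ✓
  (1,6): δ = 71.92°  ✓
  (2,3): δ = 109.83°  ·
  (2,4): δ = 63.49°  ✓
  (2,5): δ = 39.78°  ✓
  (2,6): δ = 33.60°  ✓
  (3,4): δ = 133.66°  ·
  (3,5): δ = 109.96°  ·
  (3,6): δ = 36.57°  ✓
  (4,5): δ = 156.29°  ·
  (4,6): δ = 82.91°  ·
  (5,6): δ = 106.62°  ·
antipodal pairs: 11

count = 11; pairs: (0,3), (0,4), (0,5), (1,3), (1,4), (1,5), (1,6), (2,4), (2,5), (2,6), (3,6)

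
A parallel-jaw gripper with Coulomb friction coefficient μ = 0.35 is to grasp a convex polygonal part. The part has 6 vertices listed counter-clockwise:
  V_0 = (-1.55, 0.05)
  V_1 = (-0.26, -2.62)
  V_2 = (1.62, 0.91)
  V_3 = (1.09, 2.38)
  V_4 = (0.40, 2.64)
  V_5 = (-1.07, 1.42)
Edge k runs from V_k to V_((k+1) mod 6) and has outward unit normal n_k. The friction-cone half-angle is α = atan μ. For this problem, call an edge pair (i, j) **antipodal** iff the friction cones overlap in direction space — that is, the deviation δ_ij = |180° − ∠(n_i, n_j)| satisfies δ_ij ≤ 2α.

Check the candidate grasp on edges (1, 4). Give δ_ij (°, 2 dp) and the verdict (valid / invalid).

δ = 22.27°, valid

α = atan 0.35 = 19.29°;  2α = 38.58°
edge 1: e_1 = (+1.88, +3.53);  n_1 = (+0.8826, -0.4701)
edge 4: e_4 = (-1.47, -1.22);  n_4 = (-0.6386, +0.7695)
∠(n_1, n_4) = 157.73°
δ = |180° − 157.73°| = 22.27°
22.27° ≤ 2α = 38.58°  →  valid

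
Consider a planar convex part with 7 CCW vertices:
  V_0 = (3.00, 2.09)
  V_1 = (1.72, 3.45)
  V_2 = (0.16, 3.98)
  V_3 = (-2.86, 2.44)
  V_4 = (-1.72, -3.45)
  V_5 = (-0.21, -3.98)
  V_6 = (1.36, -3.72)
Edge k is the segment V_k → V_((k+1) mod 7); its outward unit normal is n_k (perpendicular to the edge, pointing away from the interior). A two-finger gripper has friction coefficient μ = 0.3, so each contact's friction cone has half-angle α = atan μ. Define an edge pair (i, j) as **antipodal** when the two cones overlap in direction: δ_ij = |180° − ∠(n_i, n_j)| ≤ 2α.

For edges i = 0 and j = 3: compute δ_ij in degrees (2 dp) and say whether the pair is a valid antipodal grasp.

α = atan 0.3 = 16.70°;  2α = 33.40°
edge 0: e_0 = (-1.28, +1.36);  n_0 = (+0.7282, +0.6854)
edge 3: e_3 = (+1.14, -5.89);  n_3 = (-0.9818, -0.1900)
∠(n_0, n_3) = 147.69°
δ = |180° − 147.69°| = 32.31°
32.31° ≤ 2α = 33.40°  →  valid

δ = 32.31°, valid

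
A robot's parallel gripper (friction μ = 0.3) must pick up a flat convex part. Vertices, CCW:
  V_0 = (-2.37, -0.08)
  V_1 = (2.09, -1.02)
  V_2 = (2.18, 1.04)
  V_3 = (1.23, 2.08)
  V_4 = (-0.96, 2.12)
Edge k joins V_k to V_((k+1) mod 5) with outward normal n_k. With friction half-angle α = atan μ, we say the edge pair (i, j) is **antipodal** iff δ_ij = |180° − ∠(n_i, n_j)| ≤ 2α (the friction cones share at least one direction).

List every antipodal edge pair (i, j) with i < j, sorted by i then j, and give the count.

α = atan 0.3 = 16.70°;  2α = 33.40°
n_0 = (-0.2062, -0.9785)
n_1 = (+0.9990, -0.0436)
n_2 = (+0.7383, +0.6744)
n_3 = (+0.0183, +0.9998)
n_4 = (-0.8419, +0.5396)
  (0,1): δ = 80.60°  ·
  (0,2): δ = 35.69°  ·
  (0,3): δ = 10.86°  ✓
  (0,4): δ = 69.25°  ·
  (1,2): δ = 135.09°  ·
  (1,3): δ = 88.54°  ·
  (1,4): δ = 30.15°  ✓
  (2,3): δ = 133.46°  ·
  (2,4): δ = 75.07°  ·
  (3,4): δ = 121.61°  ·
antipodal pairs: 2

count = 2; pairs: (0,3), (1,4)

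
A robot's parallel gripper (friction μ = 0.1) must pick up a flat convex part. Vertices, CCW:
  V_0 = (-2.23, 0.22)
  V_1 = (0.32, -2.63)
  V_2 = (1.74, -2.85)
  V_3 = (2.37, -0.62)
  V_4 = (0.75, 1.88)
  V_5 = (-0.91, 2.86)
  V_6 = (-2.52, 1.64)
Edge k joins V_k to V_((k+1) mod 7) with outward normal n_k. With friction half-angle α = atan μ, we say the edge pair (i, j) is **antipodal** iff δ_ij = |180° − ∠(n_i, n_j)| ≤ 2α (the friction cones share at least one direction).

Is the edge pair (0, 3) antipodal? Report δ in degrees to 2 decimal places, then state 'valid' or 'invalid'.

α = atan 0.1 = 5.71°;  2α = 11.42°
edge 0: e_0 = (+2.55, -2.85);  n_0 = (-0.7452, -0.6668)
edge 3: e_3 = (-1.62, +2.50);  n_3 = (+0.8392, +0.5438)
∠(n_0, n_3) = 171.12°
δ = |180° − 171.12°| = 8.88°
8.88° ≤ 2α = 11.42°  →  valid

δ = 8.88°, valid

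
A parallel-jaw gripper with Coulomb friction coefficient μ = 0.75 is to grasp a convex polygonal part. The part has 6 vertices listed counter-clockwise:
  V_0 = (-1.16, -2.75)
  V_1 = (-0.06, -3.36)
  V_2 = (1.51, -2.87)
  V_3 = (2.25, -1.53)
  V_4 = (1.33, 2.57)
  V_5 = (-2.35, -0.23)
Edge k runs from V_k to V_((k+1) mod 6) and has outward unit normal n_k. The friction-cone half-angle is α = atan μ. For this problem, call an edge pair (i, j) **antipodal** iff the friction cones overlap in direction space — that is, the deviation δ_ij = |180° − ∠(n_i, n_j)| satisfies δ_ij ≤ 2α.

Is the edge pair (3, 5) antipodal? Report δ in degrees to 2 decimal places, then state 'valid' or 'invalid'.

δ = 12.63°, valid

α = atan 0.75 = 36.87°;  2α = 73.74°
edge 3: e_3 = (-0.92, +4.10);  n_3 = (+0.9757, +0.2189)
edge 5: e_5 = (+1.19, -2.52);  n_5 = (-0.9042, -0.4270)
∠(n_3, n_5) = 167.37°
δ = |180° − 167.37°| = 12.63°
12.63° ≤ 2α = 73.74°  →  valid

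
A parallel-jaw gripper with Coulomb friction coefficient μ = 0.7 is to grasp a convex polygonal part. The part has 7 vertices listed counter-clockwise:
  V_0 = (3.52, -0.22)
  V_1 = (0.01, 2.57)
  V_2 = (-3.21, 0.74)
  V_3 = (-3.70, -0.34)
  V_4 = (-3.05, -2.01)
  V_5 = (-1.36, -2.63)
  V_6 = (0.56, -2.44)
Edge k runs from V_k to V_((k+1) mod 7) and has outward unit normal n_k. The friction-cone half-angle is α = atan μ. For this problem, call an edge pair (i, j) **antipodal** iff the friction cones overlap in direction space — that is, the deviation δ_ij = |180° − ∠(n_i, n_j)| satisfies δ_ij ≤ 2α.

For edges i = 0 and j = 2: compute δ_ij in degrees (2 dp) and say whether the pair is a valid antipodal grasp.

α = atan 0.7 = 34.99°;  2α = 69.98°
edge 0: e_0 = (-3.51, +2.79);  n_0 = (+0.6222, +0.7828)
edge 2: e_2 = (-0.49, -1.08);  n_2 = (-0.9107, +0.4132)
∠(n_0, n_2) = 104.08°
δ = |180° − 104.08°| = 75.92°
75.92° > 2α = 69.98°  →  invalid

δ = 75.92°, invalid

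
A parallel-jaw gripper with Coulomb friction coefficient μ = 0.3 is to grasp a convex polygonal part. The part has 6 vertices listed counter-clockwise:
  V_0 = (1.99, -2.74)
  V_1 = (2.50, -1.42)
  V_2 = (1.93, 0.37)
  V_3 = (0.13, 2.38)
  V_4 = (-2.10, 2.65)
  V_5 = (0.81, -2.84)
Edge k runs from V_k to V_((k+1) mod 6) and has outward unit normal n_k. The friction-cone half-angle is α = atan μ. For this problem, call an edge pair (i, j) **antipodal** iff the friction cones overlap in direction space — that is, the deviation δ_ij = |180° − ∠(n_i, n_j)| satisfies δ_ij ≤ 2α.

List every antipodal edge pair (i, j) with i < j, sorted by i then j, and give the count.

α = atan 0.3 = 16.70°;  2α = 33.40°
n_0 = (+0.9328, -0.3604)
n_1 = (+0.9529, +0.3034)
n_2 = (+0.7450, +0.6671)
n_3 = (+0.1202, +0.9927)
n_4 = (-0.8836, -0.4683)
n_5 = (+0.0844, -0.9964)
  (0,1): δ = 141.21°  ·
  (0,2): δ = 117.03°  ·
  (0,3): δ = 75.78°  ·
  (0,4): δ = 49.05°  ·
  (0,5): δ = 115.97°  ·
  (1,2): δ = 155.82°  ·
  (1,3): δ = 114.57°  ·
  (1,4): δ = 10.26°  ✓
  (1,5): δ = 77.18°  ·
  (2,3): δ = 138.75°  ·
  (2,4): δ = 13.92°  ✓
  (2,5): δ = 53.00°  ·
  (3,4): δ = 55.17°  ·
  (3,5): δ = 11.75°  ✓
  (4,5): δ = 113.08°  ·
antipodal pairs: 3

count = 3; pairs: (1,4), (2,4), (3,5)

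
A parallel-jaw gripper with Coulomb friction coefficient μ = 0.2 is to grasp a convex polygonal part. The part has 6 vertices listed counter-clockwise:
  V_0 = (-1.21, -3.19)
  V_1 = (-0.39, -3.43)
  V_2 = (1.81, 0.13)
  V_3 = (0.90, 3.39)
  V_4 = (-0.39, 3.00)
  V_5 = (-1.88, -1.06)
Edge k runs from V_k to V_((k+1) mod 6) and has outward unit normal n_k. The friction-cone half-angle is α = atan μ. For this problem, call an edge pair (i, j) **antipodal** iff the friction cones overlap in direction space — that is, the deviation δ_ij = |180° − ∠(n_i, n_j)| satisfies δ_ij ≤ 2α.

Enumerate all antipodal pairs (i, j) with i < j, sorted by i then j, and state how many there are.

α = atan 0.2 = 11.31°;  2α = 22.62°
n_0 = (-0.2809, -0.9597)
n_1 = (+0.8507, -0.5257)
n_2 = (+0.9632, +0.2689)
n_3 = (-0.2894, +0.9572)
n_4 = (-0.9388, +0.3445)
n_5 = (-0.9539, -0.3001)
  (0,1): δ = 105.40°  ·
  (0,2): δ = 58.09°  ·
  (0,3): δ = 33.14°  ·
  (0,4): δ = 86.16°  ·
  (0,5): δ = 123.78°  ·
  (1,2): δ = 132.69°  ·
  (1,3): δ = 41.46°  ·
  (1,4): δ = 11.56°  ✓
  (1,5): δ = 49.18°  ·
  (2,3): δ = 88.78°  ·
  (2,4): δ = 35.75°  ·
  (2,5): δ = 1.86°  ✓
  (3,4): δ = 126.97°  ·
  (3,5): δ = 89.36°  ·
  (4,5): δ = 142.39°  ·
antipodal pairs: 2

count = 2; pairs: (1,4), (2,5)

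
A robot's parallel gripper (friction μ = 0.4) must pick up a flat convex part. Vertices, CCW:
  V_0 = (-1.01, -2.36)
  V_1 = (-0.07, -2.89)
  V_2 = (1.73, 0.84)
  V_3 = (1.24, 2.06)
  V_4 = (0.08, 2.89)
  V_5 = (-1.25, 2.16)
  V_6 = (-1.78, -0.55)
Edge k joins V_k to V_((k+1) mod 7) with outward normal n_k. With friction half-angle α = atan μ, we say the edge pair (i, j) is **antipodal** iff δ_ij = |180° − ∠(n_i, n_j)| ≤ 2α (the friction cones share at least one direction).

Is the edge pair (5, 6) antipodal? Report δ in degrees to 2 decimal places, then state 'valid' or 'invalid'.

α = atan 0.4 = 21.80°;  2α = 43.60°
edge 5: e_5 = (-0.53, -2.71);  n_5 = (-0.9814, +0.1919)
edge 6: e_6 = (+0.77, -1.81);  n_6 = (-0.9202, -0.3915)
∠(n_5, n_6) = 34.11°
δ = |180° − 34.11°| = 145.89°
145.89° > 2α = 43.60°  →  invalid

δ = 145.89°, invalid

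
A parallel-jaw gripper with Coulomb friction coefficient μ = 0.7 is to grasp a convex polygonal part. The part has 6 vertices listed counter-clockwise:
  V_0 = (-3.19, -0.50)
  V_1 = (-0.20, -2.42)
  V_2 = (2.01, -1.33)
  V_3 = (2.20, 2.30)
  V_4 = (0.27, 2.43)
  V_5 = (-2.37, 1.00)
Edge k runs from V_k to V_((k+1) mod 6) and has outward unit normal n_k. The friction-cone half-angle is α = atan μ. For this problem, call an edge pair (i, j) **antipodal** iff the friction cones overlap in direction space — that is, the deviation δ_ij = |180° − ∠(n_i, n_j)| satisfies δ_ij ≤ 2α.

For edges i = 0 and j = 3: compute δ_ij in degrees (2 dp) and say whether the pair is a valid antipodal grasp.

δ = 28.85°, valid

α = atan 0.7 = 34.99°;  2α = 69.98°
edge 0: e_0 = (+2.99, -1.92);  n_0 = (-0.5403, -0.8415)
edge 3: e_3 = (-1.93, +0.13);  n_3 = (+0.0672, +0.9977)
∠(n_0, n_3) = 151.15°
δ = |180° − 151.15°| = 28.85°
28.85° ≤ 2α = 69.98°  →  valid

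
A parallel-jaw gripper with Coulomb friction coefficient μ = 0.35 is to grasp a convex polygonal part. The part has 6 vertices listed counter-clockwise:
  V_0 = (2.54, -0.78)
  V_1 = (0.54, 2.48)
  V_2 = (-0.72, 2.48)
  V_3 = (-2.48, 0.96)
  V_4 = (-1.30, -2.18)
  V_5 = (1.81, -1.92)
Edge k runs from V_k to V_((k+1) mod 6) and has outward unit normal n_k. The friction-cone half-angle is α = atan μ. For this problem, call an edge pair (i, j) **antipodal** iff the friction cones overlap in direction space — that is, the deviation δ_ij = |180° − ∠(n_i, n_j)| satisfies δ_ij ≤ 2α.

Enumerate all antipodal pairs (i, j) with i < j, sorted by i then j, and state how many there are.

α = atan 0.35 = 19.29°;  2α = 38.58°
n_0 = (+0.8524, +0.5229)
n_1 = (+0.0000, +1.0000)
n_2 = (-0.6536, +0.7568)
n_3 = (-0.9361, -0.3518)
n_4 = (+0.0833, -0.9965)
n_5 = (+0.8421, -0.5393)
  (0,1): δ = 121.53°  ·
  (0,2): δ = 80.71°  ·
  (0,3): δ = 10.93°  ✓
  (0,4): δ = 63.25°  ·
  (0,5): δ = 115.84°  ·
  (1,2): δ = 139.18°  ·
  (1,3): δ = 69.40°  ·
  (1,4): δ = 4.78°  ✓
  (1,5): δ = 57.37°  ·
  (2,3): δ = 110.22°  ·
  (2,4): δ = 36.04°  ✓
  (2,5): δ = 16.55°  ✓
  (3,4): δ = 105.82°  ·
  (3,5): δ = 53.23°  ·
  (4,5): δ = 127.41°  ·
antipodal pairs: 4

count = 4; pairs: (0,3), (1,4), (2,4), (2,5)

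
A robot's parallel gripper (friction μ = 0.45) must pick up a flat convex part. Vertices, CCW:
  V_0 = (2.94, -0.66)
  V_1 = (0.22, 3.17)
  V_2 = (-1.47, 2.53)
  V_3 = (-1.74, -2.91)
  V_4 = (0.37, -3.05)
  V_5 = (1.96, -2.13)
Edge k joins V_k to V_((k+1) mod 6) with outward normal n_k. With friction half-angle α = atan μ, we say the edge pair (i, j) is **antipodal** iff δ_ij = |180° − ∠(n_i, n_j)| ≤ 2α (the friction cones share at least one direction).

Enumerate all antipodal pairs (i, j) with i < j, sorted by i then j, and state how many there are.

count = 5; pairs: (0,2), (1,3), (1,4), (1,5), (2,5)

α = atan 0.45 = 24.23°;  2α = 48.46°
n_0 = (+0.8153, +0.5790)
n_1 = (-0.3542, +0.9352)
n_2 = (-0.9988, +0.0496)
n_3 = (-0.0662, -0.9978)
n_4 = (+0.5008, -0.8656)
n_5 = (+0.8321, -0.5547)
  (0,1): δ = 104.64°  ·
  (0,2): δ = 38.22°  ✓
  (0,3): δ = 50.82°  ·
  (0,4): δ = 84.67°  ·
  (0,5): δ = 110.93°  ·
  (1,2): δ = 113.58°  ·
  (1,3): δ = 24.54°  ✓
  (1,4): δ = 9.31°  ✓
  (1,5): δ = 35.57°  ✓
  (2,3): δ = 90.95°  ·
  (2,4): δ = 57.10°  ·
  (2,5): δ = 30.85°  ✓
  (3,4): δ = 146.15°  ·
  (3,5): δ = 119.89°  ·
  (4,5): δ = 153.74°  ·
antipodal pairs: 5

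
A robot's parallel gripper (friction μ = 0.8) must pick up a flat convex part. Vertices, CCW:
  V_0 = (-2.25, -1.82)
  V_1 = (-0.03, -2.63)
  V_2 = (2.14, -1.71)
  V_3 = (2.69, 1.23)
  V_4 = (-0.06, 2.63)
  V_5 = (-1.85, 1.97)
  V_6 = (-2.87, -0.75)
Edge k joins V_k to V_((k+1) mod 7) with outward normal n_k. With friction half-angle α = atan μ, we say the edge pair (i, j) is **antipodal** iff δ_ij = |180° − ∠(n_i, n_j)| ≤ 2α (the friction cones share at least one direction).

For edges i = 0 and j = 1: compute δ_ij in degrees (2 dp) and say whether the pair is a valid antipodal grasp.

δ = 136.98°, invalid

α = atan 0.8 = 38.66°;  2α = 77.32°
edge 0: e_0 = (+2.22, -0.81);  n_0 = (-0.3428, -0.9394)
edge 1: e_1 = (+2.17, +0.92);  n_1 = (+0.3903, -0.9207)
∠(n_0, n_1) = 43.02°
δ = |180° − 43.02°| = 136.98°
136.98° > 2α = 77.32°  →  invalid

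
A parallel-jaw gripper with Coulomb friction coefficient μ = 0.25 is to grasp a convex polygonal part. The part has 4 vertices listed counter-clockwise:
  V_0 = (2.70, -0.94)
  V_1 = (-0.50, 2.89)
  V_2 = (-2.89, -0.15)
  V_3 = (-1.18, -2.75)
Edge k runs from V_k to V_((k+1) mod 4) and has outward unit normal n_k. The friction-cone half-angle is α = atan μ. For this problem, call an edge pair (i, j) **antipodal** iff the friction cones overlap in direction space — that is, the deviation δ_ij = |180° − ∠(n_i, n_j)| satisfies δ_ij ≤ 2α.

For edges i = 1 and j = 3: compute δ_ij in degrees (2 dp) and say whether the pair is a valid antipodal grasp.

δ = 26.82°, valid

α = atan 0.25 = 14.04°;  2α = 28.07°
edge 1: e_1 = (-2.39, -3.04);  n_1 = (-0.7861, +0.6180)
edge 3: e_3 = (+3.88, +1.81);  n_3 = (+0.4228, -0.9062)
∠(n_1, n_3) = 153.18°
δ = |180° − 153.18°| = 26.82°
26.82° ≤ 2α = 28.07°  →  valid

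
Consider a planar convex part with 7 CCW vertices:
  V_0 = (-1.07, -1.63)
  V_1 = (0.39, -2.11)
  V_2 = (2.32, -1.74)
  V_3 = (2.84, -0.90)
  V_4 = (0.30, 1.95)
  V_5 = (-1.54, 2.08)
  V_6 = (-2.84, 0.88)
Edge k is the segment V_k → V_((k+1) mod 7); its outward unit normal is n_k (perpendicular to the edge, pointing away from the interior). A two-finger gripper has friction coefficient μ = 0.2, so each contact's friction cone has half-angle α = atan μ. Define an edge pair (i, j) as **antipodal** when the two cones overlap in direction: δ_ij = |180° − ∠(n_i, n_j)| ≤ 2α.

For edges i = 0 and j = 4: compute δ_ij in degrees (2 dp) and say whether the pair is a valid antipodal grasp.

δ = 14.16°, valid

α = atan 0.2 = 11.31°;  2α = 22.62°
edge 0: e_0 = (+1.46, -0.48);  n_0 = (-0.3123, -0.9500)
edge 4: e_4 = (-1.84, +0.13);  n_4 = (+0.0705, +0.9975)
∠(n_0, n_4) = 165.84°
δ = |180° − 165.84°| = 14.16°
14.16° ≤ 2α = 22.62°  →  valid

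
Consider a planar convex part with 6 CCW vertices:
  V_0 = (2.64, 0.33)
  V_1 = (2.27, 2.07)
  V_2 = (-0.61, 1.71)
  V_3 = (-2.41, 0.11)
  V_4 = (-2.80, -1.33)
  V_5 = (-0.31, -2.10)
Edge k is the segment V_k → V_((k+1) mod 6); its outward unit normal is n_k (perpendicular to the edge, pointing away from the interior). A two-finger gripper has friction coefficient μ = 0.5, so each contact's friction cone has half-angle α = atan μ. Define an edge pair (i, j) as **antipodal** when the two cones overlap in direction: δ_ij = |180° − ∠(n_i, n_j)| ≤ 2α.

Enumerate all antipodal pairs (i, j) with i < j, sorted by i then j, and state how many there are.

α = atan 0.5 = 26.57°;  2α = 53.13°
n_0 = (+0.9781, +0.2080)
n_1 = (-0.1240, +0.9923)
n_2 = (-0.6644, +0.7474)
n_3 = (-0.9652, +0.2614)
n_4 = (-0.2954, -0.9554)
n_5 = (+0.6358, -0.7719)
  (0,1): δ = 94.88°  ·
  (0,2): δ = 60.37°  ·
  (0,3): δ = 27.16°  ✓
  (0,4): δ = 60.81°  ·
  (0,5): δ = 117.47°  ·
  (1,2): δ = 145.49°  ·
  (1,3): δ = 112.28°  ·
  (1,4): δ = 24.31°  ✓
  (1,5): δ = 32.35°  ✓
  (2,3): δ = 146.79°  ·
  (2,4): δ = 58.82°  ·
  (2,5): δ = 2.15°  ✓
  (3,4): δ = 92.03°  ·
  (3,5): δ = 35.37°  ✓
  (4,5): δ = 123.34°  ·
antipodal pairs: 5

count = 5; pairs: (0,3), (1,4), (1,5), (2,5), (3,5)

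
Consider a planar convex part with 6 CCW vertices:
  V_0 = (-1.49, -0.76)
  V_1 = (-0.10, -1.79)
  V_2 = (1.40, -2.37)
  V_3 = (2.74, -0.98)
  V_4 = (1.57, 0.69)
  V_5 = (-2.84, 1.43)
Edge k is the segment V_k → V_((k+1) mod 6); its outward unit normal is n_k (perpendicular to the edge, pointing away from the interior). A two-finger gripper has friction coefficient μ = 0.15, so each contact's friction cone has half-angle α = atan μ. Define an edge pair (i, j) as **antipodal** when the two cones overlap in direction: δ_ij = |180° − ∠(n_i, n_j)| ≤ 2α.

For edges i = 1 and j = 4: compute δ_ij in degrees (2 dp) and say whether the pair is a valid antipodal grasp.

δ = 11.61°, valid

α = atan 0.15 = 8.53°;  2α = 17.06°
edge 1: e_1 = (+1.50, -0.58);  n_1 = (-0.3606, -0.9327)
edge 4: e_4 = (-4.41, +0.74);  n_4 = (+0.1655, +0.9862)
∠(n_1, n_4) = 168.39°
δ = |180° − 168.39°| = 11.61°
11.61° ≤ 2α = 17.06°  →  valid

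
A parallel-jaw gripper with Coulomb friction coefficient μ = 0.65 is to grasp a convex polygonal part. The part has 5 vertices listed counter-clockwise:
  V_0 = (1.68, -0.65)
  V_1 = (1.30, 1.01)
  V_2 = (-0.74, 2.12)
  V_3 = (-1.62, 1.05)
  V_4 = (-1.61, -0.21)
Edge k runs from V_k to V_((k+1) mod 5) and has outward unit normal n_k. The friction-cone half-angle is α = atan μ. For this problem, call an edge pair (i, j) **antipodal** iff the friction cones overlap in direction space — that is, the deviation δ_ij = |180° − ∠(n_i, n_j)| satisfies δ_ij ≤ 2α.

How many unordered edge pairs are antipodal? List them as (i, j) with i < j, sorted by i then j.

count = 5; pairs: (0,2), (0,3), (1,3), (1,4), (2,4)

α = atan 0.65 = 33.02°;  2α = 66.05°
n_0 = (+0.9748, +0.2231)
n_1 = (+0.4779, +0.8784)
n_2 = (-0.7723, +0.6352)
n_3 = (-1.0000, -0.0079)
n_4 = (-0.1326, -0.9912)
  (0,1): δ = 131.45°  ·
  (0,2): δ = 52.33°  ✓
  (0,3): δ = 12.44°  ✓
  (0,4): δ = 69.49°  ·
  (1,2): δ = 100.88°  ·
  (1,3): δ = 60.99°  ✓
  (1,4): δ = 20.93°  ✓
  (2,3): δ = 140.11°  ·
  (2,4): δ = 58.18°  ✓
  (3,4): δ = 98.07°  ·
antipodal pairs: 5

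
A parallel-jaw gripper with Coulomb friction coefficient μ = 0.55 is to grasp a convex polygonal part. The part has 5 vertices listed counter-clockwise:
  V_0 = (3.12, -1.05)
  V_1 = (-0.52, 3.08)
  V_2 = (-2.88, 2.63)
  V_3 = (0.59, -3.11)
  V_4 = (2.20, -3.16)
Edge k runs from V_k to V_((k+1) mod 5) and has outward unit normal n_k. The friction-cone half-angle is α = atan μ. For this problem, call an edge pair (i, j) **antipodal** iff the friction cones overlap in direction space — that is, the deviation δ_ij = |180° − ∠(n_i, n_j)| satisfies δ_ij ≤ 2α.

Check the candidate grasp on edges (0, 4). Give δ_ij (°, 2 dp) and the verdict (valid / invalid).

δ = 115.05°, invalid

α = atan 0.55 = 28.81°;  2α = 57.62°
edge 0: e_0 = (-3.64, +4.13);  n_0 = (+0.7502, +0.6612)
edge 4: e_4 = (+0.92, +2.11);  n_4 = (+0.9167, -0.3997)
∠(n_0, n_4) = 64.95°
δ = |180° − 64.95°| = 115.05°
115.05° > 2α = 57.62°  →  invalid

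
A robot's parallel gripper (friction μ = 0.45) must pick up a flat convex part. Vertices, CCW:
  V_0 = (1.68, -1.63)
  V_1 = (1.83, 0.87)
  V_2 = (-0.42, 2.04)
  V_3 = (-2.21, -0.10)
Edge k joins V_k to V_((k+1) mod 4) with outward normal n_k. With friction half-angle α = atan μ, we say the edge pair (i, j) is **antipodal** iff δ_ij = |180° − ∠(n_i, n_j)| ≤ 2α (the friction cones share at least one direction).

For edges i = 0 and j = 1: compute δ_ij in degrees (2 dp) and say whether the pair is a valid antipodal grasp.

δ = 114.04°, invalid

α = atan 0.45 = 24.23°;  2α = 48.46°
edge 0: e_0 = (+0.15, +2.50);  n_0 = (+0.9982, -0.0599)
edge 1: e_1 = (-2.25, +1.17);  n_1 = (+0.4614, +0.8872)
∠(n_0, n_1) = 65.96°
δ = |180° − 65.96°| = 114.04°
114.04° > 2α = 48.46°  →  invalid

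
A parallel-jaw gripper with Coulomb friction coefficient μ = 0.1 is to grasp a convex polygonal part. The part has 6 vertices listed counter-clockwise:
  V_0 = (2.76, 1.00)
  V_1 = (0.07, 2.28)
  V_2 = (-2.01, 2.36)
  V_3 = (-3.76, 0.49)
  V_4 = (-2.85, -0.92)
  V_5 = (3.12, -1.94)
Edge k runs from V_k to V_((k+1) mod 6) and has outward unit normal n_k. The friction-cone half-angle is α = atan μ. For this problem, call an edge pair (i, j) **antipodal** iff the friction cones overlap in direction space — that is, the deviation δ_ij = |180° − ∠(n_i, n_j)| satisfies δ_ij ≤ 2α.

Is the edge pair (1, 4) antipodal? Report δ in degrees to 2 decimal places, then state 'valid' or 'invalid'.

δ = 7.49°, valid

α = atan 0.1 = 5.71°;  2α = 11.42°
edge 1: e_1 = (-2.08, +0.08);  n_1 = (+0.0384, +0.9993)
edge 4: e_4 = (+5.97, -1.02);  n_4 = (-0.1684, -0.9857)
∠(n_1, n_4) = 172.51°
δ = |180° − 172.51°| = 7.49°
7.49° ≤ 2α = 11.42°  →  valid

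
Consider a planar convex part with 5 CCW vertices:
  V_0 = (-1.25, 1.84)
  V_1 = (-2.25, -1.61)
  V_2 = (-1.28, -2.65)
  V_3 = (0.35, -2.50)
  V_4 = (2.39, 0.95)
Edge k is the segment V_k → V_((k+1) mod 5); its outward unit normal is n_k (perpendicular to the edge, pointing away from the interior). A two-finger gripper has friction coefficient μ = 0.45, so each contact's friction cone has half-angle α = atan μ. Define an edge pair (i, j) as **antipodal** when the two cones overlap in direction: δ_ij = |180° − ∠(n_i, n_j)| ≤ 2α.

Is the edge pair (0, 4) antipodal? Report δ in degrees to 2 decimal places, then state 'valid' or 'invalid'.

δ = 92.42°, invalid

α = atan 0.45 = 24.23°;  2α = 48.46°
edge 0: e_0 = (-1.00, -3.45);  n_0 = (-0.9605, +0.2784)
edge 4: e_4 = (-3.64, +0.89);  n_4 = (+0.2375, +0.9714)
∠(n_0, n_4) = 87.58°
δ = |180° − 87.58°| = 92.42°
92.42° > 2α = 48.46°  →  invalid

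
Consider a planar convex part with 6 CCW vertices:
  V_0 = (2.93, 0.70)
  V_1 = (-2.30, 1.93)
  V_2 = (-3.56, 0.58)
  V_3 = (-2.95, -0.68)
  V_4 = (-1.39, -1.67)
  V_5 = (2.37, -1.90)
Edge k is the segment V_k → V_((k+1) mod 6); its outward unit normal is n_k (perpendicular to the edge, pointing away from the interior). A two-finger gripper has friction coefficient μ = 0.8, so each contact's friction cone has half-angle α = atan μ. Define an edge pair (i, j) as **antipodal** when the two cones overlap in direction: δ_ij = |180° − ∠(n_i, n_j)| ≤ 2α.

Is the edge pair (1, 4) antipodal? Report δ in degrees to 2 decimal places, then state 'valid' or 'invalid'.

δ = 50.48°, valid

α = atan 0.8 = 38.66°;  2α = 77.32°
edge 1: e_1 = (-1.26, -1.35);  n_1 = (-0.7311, +0.6823)
edge 4: e_4 = (+3.76, -0.23);  n_4 = (-0.0611, -0.9981)
∠(n_1, n_4) = 129.52°
δ = |180° − 129.52°| = 50.48°
50.48° ≤ 2α = 77.32°  →  valid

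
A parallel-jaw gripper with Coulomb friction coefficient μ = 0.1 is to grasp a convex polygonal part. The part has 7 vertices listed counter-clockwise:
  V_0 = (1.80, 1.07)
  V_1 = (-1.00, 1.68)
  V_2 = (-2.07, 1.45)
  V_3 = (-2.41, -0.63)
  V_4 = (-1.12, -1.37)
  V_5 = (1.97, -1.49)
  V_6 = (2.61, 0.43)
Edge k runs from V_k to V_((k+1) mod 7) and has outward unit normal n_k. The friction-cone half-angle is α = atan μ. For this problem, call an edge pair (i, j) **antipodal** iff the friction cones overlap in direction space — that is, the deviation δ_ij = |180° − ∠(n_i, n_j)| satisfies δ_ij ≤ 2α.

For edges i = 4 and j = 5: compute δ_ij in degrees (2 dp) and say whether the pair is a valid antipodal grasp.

δ = 106.21°, invalid

α = atan 0.1 = 5.71°;  2α = 11.42°
edge 4: e_4 = (+3.09, -0.12);  n_4 = (-0.0388, -0.9992)
edge 5: e_5 = (+0.64, +1.92);  n_5 = (+0.9487, -0.3162)
∠(n_4, n_5) = 73.79°
δ = |180° − 73.79°| = 106.21°
106.21° > 2α = 11.42°  →  invalid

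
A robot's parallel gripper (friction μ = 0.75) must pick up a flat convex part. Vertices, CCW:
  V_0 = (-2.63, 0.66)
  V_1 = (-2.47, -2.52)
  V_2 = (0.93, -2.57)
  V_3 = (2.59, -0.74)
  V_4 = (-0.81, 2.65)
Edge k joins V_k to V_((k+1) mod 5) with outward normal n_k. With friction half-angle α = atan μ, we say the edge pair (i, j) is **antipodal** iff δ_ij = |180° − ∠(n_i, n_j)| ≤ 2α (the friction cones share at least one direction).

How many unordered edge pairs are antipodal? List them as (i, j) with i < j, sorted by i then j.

count = 5; pairs: (0,2), (0,3), (1,3), (1,4), (2,4)

α = atan 0.75 = 36.87°;  2α = 73.74°
n_0 = (-0.9987, -0.0503)
n_1 = (-0.0147, -0.9999)
n_2 = (+0.7407, -0.6719)
n_3 = (+0.7061, +0.7081)
n_4 = (-0.7379, +0.6749)
  (0,1): δ = 93.72°  ·
  (0,2): δ = 45.09°  ✓
  (0,3): δ = 42.20°  ✓
  (0,4): δ = 134.67°  ·
  (1,2): δ = 131.37°  ·
  (1,3): δ = 44.07°  ✓
  (1,4): δ = 48.40°  ✓
  (2,3): δ = 92.70°  ·
  (2,4): δ = 0.23°  ✓
  (3,4): δ = 87.53°  ·
antipodal pairs: 5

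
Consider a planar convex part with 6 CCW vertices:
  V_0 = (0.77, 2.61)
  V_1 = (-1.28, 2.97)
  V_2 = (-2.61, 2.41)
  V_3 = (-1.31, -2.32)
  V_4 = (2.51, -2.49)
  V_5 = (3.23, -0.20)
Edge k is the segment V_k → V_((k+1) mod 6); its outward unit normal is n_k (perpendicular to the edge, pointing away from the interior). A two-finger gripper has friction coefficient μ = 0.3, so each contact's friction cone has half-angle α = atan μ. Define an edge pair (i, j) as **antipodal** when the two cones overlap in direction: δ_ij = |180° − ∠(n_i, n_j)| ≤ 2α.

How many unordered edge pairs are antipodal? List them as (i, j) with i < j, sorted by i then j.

count = 4; pairs: (0,3), (1,3), (2,4), (2,5)

α = atan 0.3 = 16.70°;  2α = 33.40°
n_0 = (+0.1730, +0.9849)
n_1 = (-0.3881, +0.9216)
n_2 = (-0.9642, -0.2650)
n_3 = (-0.0445, -0.9990)
n_4 = (+0.9540, -0.2999)
n_5 = (+0.7524, +0.6587)
  (0,1): δ = 147.21°  ·
  (0,2): δ = 64.67°  ·
  (0,3): δ = 7.41°  ✓
  (0,4): δ = 82.51°  ·
  (0,5): δ = 141.16°  ·
  (1,2): δ = 97.47°  ·
  (1,3): δ = 25.38°  ✓
  (1,4): δ = 49.71°  ·
  (1,5): δ = 108.37°  ·
  (2,3): δ = 107.92°  ·
  (2,4): δ = 32.82°  ✓
  (2,5): δ = 25.83°  ✓
  (3,4): δ = 104.91°  ·
  (3,5): δ = 46.25°  ·
  (4,5): δ = 121.35°  ·
antipodal pairs: 4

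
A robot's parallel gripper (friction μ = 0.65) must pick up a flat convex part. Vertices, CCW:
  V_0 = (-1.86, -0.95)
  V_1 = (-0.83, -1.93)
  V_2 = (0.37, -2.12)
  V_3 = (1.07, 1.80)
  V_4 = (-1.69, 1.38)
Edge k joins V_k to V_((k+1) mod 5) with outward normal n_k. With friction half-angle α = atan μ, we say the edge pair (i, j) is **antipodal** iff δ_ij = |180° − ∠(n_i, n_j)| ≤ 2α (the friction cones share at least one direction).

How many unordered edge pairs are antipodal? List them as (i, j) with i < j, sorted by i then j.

α = atan 0.65 = 33.02°;  2α = 66.05°
n_0 = (-0.6893, -0.7245)
n_1 = (-0.1564, -0.9877)
n_2 = (+0.9844, -0.1758)
n_3 = (-0.1504, +0.9886)
n_4 = (-0.9973, +0.0728)
  (0,1): δ = 145.42°  ·
  (0,2): δ = 56.55°  ✓
  (0,3): δ = 52.23°  ✓
  (0,4): δ = 129.40°  ·
  (1,2): δ = 91.13°  ·
  (1,3): δ = 17.65°  ✓
  (1,4): δ = 94.82°  ·
  (2,3): δ = 71.22°  ·
  (2,4): δ = 5.95°  ✓
  (3,4): δ = 102.83°  ·
antipodal pairs: 4

count = 4; pairs: (0,2), (0,3), (1,3), (2,4)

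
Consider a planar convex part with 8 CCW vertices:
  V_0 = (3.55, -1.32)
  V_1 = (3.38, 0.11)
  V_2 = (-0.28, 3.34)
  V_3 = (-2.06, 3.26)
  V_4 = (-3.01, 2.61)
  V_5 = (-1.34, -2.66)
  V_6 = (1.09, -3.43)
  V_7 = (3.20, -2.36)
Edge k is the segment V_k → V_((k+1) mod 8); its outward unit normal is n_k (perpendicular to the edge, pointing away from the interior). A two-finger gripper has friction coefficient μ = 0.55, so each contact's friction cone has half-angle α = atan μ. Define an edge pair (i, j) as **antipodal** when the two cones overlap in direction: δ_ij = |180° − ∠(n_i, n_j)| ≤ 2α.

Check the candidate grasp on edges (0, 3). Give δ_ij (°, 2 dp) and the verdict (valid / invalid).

δ = 62.40°, invalid

α = atan 0.55 = 28.81°;  2α = 57.62°
edge 0: e_0 = (-0.17, +1.43);  n_0 = (+0.9930, +0.1180)
edge 3: e_3 = (-0.95, -0.65);  n_3 = (-0.5647, +0.8253)
∠(n_0, n_3) = 117.60°
δ = |180° − 117.60°| = 62.40°
62.40° > 2α = 57.62°  →  invalid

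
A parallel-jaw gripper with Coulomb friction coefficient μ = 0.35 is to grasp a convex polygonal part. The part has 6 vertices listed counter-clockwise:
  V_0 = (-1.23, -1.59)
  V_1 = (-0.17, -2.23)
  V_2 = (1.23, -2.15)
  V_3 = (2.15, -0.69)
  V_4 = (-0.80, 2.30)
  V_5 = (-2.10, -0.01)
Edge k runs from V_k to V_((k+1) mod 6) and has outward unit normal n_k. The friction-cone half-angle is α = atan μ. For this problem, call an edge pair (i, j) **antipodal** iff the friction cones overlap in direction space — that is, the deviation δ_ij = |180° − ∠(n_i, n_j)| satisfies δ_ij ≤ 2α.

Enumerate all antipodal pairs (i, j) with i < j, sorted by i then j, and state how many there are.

count = 3; pairs: (0,3), (2,4), (3,5)

α = atan 0.35 = 19.29°;  2α = 38.58°
n_0 = (-0.5169, -0.8561)
n_1 = (+0.0570, -0.9984)
n_2 = (+0.8460, -0.5331)
n_3 = (+0.7119, +0.7023)
n_4 = (-0.8715, +0.4904)
n_5 = (-0.8760, -0.4823)
  (0,1): δ = 145.61°  ·
  (0,2): δ = 91.09°  ·
  (0,3): δ = 14.26°  ✓
  (0,4): δ = 91.75°  ·
  (0,5): δ = 149.96°  ·
  (1,2): δ = 125.49°  ·
  (1,3): δ = 48.66°  ·
  (1,4): δ = 57.36°  ·
  (1,5): δ = 115.57°  ·
  (2,3): δ = 103.17°  ·
  (2,4): δ = 2.85°  ✓
  (2,5): δ = 61.06°  ·
  (3,4): δ = 73.98°  ·
  (3,5): δ = 15.78°  ✓
  (4,5): δ = 121.79°  ·
antipodal pairs: 3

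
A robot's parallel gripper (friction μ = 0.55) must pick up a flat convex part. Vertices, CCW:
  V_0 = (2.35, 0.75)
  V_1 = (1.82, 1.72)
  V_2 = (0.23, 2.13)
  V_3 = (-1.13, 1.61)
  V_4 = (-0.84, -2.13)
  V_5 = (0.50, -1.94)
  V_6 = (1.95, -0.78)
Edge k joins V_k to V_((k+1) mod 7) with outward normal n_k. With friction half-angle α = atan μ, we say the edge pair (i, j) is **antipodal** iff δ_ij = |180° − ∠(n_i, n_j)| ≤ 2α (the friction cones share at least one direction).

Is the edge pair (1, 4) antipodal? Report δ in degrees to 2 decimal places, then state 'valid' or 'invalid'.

δ = 22.53°, valid

α = atan 0.55 = 28.81°;  2α = 57.62°
edge 1: e_1 = (-1.59, +0.41);  n_1 = (+0.2497, +0.9683)
edge 4: e_4 = (+1.34, +0.19);  n_4 = (+0.1404, -0.9901)
∠(n_1, n_4) = 157.47°
δ = |180° − 157.47°| = 22.53°
22.53° ≤ 2α = 57.62°  →  valid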